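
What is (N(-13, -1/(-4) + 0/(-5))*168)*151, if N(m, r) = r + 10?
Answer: 260022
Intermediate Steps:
N(m, r) = 10 + r
(N(-13, -1/(-4) + 0/(-5))*168)*151 = ((10 + (-1/(-4) + 0/(-5)))*168)*151 = ((10 + (-1*(-1/4) + 0*(-1/5)))*168)*151 = ((10 + (1/4 + 0))*168)*151 = ((10 + 1/4)*168)*151 = ((41/4)*168)*151 = 1722*151 = 260022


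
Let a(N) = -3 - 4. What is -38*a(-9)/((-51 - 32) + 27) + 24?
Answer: 77/4 ≈ 19.250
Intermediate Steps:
a(N) = -7
-38*a(-9)/((-51 - 32) + 27) + 24 = -(-266)/((-51 - 32) + 27) + 24 = -(-266)/(-83 + 27) + 24 = -(-266)/(-56) + 24 = -(-266)*(-1)/56 + 24 = -38*1/8 + 24 = -19/4 + 24 = 77/4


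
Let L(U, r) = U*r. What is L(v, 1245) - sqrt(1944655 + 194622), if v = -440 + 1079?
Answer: 795555 - sqrt(2139277) ≈ 7.9409e+5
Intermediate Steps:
v = 639
L(v, 1245) - sqrt(1944655 + 194622) = 639*1245 - sqrt(1944655 + 194622) = 795555 - sqrt(2139277)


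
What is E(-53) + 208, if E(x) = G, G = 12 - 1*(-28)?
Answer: 248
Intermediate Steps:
G = 40 (G = 12 + 28 = 40)
E(x) = 40
E(-53) + 208 = 40 + 208 = 248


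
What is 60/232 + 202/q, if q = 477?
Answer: 18871/27666 ≈ 0.68210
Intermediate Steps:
60/232 + 202/q = 60/232 + 202/477 = 60*(1/232) + 202*(1/477) = 15/58 + 202/477 = 18871/27666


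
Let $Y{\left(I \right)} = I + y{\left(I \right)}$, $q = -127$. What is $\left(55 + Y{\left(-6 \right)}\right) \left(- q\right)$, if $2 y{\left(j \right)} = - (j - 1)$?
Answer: $\frac{13335}{2} \approx 6667.5$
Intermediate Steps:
$y{\left(j \right)} = \frac{1}{2} - \frac{j}{2}$ ($y{\left(j \right)} = \frac{\left(-1\right) \left(j - 1\right)}{2} = \frac{\left(-1\right) \left(-1 + j\right)}{2} = \frac{1 - j}{2} = \frac{1}{2} - \frac{j}{2}$)
$Y{\left(I \right)} = \frac{1}{2} + \frac{I}{2}$ ($Y{\left(I \right)} = I - \left(- \frac{1}{2} + \frac{I}{2}\right) = \frac{1}{2} + \frac{I}{2}$)
$\left(55 + Y{\left(-6 \right)}\right) \left(- q\right) = \left(55 + \left(\frac{1}{2} + \frac{1}{2} \left(-6\right)\right)\right) \left(\left(-1\right) \left(-127\right)\right) = \left(55 + \left(\frac{1}{2} - 3\right)\right) 127 = \left(55 - \frac{5}{2}\right) 127 = \frac{105}{2} \cdot 127 = \frac{13335}{2}$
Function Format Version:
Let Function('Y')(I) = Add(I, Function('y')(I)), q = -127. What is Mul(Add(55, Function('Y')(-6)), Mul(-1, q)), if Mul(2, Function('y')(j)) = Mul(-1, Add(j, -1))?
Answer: Rational(13335, 2) ≈ 6667.5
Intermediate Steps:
Function('y')(j) = Add(Rational(1, 2), Mul(Rational(-1, 2), j)) (Function('y')(j) = Mul(Rational(1, 2), Mul(-1, Add(j, -1))) = Mul(Rational(1, 2), Mul(-1, Add(-1, j))) = Mul(Rational(1, 2), Add(1, Mul(-1, j))) = Add(Rational(1, 2), Mul(Rational(-1, 2), j)))
Function('Y')(I) = Add(Rational(1, 2), Mul(Rational(1, 2), I)) (Function('Y')(I) = Add(I, Add(Rational(1, 2), Mul(Rational(-1, 2), I))) = Add(Rational(1, 2), Mul(Rational(1, 2), I)))
Mul(Add(55, Function('Y')(-6)), Mul(-1, q)) = Mul(Add(55, Add(Rational(1, 2), Mul(Rational(1, 2), -6))), Mul(-1, -127)) = Mul(Add(55, Add(Rational(1, 2), -3)), 127) = Mul(Add(55, Rational(-5, 2)), 127) = Mul(Rational(105, 2), 127) = Rational(13335, 2)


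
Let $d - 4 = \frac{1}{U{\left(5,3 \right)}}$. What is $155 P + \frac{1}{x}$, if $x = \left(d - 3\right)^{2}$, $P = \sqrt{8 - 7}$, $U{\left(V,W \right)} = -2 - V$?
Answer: $\frac{5629}{36} \approx 156.36$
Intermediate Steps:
$P = 1$ ($P = \sqrt{1} = 1$)
$d = \frac{27}{7}$ ($d = 4 + \frac{1}{-2 - 5} = 4 + \frac{1}{-7} = 4 - \frac{1}{7} = \frac{27}{7} \approx 3.8571$)
$x = \frac{36}{49}$ ($x = \left(\frac{27}{7} - 3\right)^{2} = \left(\frac{6}{7}\right)^{2} = \frac{36}{49} \approx 0.73469$)
$155 P + \frac{1}{x} = 155 \cdot 1 + \frac{1}{\frac{36}{49}} = 155 + \frac{49}{36} = \frac{5629}{36}$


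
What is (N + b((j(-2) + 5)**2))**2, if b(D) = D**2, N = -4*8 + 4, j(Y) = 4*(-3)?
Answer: 5631129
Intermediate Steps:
j(Y) = -12
N = -28 (N = -32 + 4 = -28)
(N + b((j(-2) + 5)**2))**2 = (-28 + ((-12 + 5)**2)**2)**2 = (-28 + ((-7)**2)**2)**2 = (-28 + 49**2)**2 = (-28 + 2401)**2 = 2373**2 = 5631129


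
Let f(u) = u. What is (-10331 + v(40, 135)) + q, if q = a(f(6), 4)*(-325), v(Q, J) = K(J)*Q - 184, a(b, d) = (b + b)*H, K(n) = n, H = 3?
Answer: -16815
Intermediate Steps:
a(b, d) = 6*b (a(b, d) = (b + b)*3 = (2*b)*3 = 6*b)
v(Q, J) = -184 + J*Q (v(Q, J) = J*Q - 184 = -184 + J*Q)
q = -11700 (q = (6*6)*(-325) = 36*(-325) = -11700)
(-10331 + v(40, 135)) + q = (-10331 + (-184 + 135*40)) - 11700 = (-10331 + (-184 + 5400)) - 11700 = (-10331 + 5216) - 11700 = -5115 - 11700 = -16815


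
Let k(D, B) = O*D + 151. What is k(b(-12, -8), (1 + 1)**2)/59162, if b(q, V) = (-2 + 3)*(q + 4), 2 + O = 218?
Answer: -1577/59162 ≈ -0.026656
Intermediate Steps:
O = 216 (O = -2 + 218 = 216)
b(q, V) = 4 + q (b(q, V) = 1*(4 + q) = 4 + q)
k(D, B) = 151 + 216*D (k(D, B) = 216*D + 151 = 151 + 216*D)
k(b(-12, -8), (1 + 1)**2)/59162 = (151 + 216*(4 - 12))/59162 = (151 + 216*(-8))*(1/59162) = (151 - 1728)*(1/59162) = -1577*1/59162 = -1577/59162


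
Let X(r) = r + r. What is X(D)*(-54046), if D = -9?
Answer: 972828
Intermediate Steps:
X(r) = 2*r
X(D)*(-54046) = (2*(-9))*(-54046) = -18*(-54046) = 972828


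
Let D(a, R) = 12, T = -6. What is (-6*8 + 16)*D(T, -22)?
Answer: -384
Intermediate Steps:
(-6*8 + 16)*D(T, -22) = (-6*8 + 16)*12 = (-48 + 16)*12 = -32*12 = -384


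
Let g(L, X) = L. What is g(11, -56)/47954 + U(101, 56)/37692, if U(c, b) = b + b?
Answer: 1446365/451870542 ≈ 0.0032008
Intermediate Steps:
U(c, b) = 2*b
g(11, -56)/47954 + U(101, 56)/37692 = 11/47954 + (2*56)/37692 = 11*(1/47954) + 112*(1/37692) = 11/47954 + 28/9423 = 1446365/451870542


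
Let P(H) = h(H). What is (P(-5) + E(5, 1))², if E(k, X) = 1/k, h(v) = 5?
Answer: 676/25 ≈ 27.040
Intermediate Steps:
P(H) = 5
(P(-5) + E(5, 1))² = (5 + 1/5)² = (5 + ⅕)² = (26/5)² = 676/25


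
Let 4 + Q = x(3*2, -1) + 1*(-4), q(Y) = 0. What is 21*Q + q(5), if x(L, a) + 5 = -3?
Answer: -336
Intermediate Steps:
x(L, a) = -8 (x(L, a) = -5 - 3 = -8)
Q = -16 (Q = -4 + (-8 + 1*(-4)) = -4 + (-8 - 4) = -4 - 12 = -16)
21*Q + q(5) = 21*(-16) + 0 = -336 + 0 = -336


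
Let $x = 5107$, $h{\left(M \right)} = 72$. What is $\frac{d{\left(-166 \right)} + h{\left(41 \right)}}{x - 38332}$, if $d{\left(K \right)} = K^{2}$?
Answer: $- \frac{27628}{33225} \approx -0.83154$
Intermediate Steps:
$\frac{d{\left(-166 \right)} + h{\left(41 \right)}}{x - 38332} = \frac{\left(-166\right)^{2} + 72}{5107 - 38332} = \frac{27556 + 72}{-33225} = 27628 \left(- \frac{1}{33225}\right) = - \frac{27628}{33225}$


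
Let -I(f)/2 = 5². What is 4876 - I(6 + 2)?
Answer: 4926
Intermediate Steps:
I(f) = -50 (I(f) = -2*5² = -2*25 = -50)
4876 - I(6 + 2) = 4876 - 1*(-50) = 4876 + 50 = 4926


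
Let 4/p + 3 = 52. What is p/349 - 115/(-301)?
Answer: 281117/735343 ≈ 0.38229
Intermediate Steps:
p = 4/49 (p = 4/(-3 + 52) = 4/49 ≈ 0.081633)
p/349 - 115/(-301) = (4/49)/349 - 115/(-301) = (4/49)*(1/349) - 115*(-1/301) = 4/17101 + 115/301 = 281117/735343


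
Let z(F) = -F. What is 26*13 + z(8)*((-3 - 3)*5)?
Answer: 578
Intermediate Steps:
26*13 + z(8)*((-3 - 3)*5) = 26*13 + (-1*8)*((-3 - 3)*5) = 338 - (-48)*5 = 338 - 8*(-30) = 338 + 240 = 578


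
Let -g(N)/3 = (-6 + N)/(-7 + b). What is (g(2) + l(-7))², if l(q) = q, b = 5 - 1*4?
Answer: 81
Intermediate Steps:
b = 1 (b = 5 - 4 = 1)
g(N) = -3 + N/2 (g(N) = -3*(-6 + N)/(-7 + 1) = -3*(-6 + N)/(-6) = -3*(-6 + N)*(-1)/6 = -3*(1 - N/6) = -3 + N/2)
(g(2) + l(-7))² = ((-3 + (½)*2) - 7)² = ((-3 + 1) - 7)² = (-2 - 7)² = (-9)² = 81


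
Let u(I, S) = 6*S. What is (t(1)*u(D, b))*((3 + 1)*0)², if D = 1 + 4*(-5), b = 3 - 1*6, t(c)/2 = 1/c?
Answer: 0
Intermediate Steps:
t(c) = 2/c
b = -3 (b = 3 - 6 = -3)
D = -19 (D = 1 - 20 = -19)
(t(1)*u(D, b))*((3 + 1)*0)² = ((2/1)*(6*(-3)))*((3 + 1)*0)² = ((2*1)*(-18))*(4*0)² = (2*(-18))*0² = -36*0 = 0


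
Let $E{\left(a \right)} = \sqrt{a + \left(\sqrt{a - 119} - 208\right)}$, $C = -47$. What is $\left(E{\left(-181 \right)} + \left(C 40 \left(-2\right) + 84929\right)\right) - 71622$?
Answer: $17067 + \sqrt{-389 + 10 i \sqrt{3}} \approx 17067.0 + 19.728 i$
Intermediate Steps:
$E{\left(a \right)} = \sqrt{-208 + a + \sqrt{-119 + a}}$ ($E{\left(a \right)} = \sqrt{a + \left(\sqrt{-119 + a} - 208\right)} = \sqrt{a + \left(-208 + \sqrt{-119 + a}\right)} = \sqrt{-208 + a + \sqrt{-119 + a}}$)
$\left(E{\left(-181 \right)} + \left(C 40 \left(-2\right) + 84929\right)\right) - 71622 = \left(\sqrt{-208 - 181 + \sqrt{-119 - 181}} + \left(\left(-47\right) 40 \left(-2\right) + 84929\right)\right) - 71622 = \left(\sqrt{-208 - 181 + \sqrt{-300}} + \left(\left(-1880\right) \left(-2\right) + 84929\right)\right) - 71622 = \left(\sqrt{-208 - 181 + 10 i \sqrt{3}} + \left(3760 + 84929\right)\right) - 71622 = \left(\sqrt{-389 + 10 i \sqrt{3}} + 88689\right) - 71622 = \left(88689 + \sqrt{-389 + 10 i \sqrt{3}}\right) - 71622 = 17067 + \sqrt{-389 + 10 i \sqrt{3}}$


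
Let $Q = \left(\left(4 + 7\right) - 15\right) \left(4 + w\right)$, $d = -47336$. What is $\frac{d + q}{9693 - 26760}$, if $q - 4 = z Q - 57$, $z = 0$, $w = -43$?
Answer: $\frac{47389}{17067} \approx 2.7766$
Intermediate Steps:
$Q = 156$ ($Q = \left(\left(4 + 7\right) - 15\right) \left(4 - 43\right) = \left(11 - 15\right) \left(-39\right) = \left(-4\right) \left(-39\right) = 156$)
$q = -53$ ($q = 4 + \left(0 \cdot 156 - 57\right) = 4 + \left(0 - 57\right) = 4 - 57 = -53$)
$\frac{d + q}{9693 - 26760} = \frac{-47336 - 53}{9693 - 26760} = - \frac{47389}{-17067} = \left(-47389\right) \left(- \frac{1}{17067}\right) = \frac{47389}{17067}$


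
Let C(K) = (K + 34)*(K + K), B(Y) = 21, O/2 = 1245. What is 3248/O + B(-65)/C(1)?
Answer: 799/498 ≈ 1.6044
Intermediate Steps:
O = 2490 (O = 2*1245 = 2490)
C(K) = 2*K*(34 + K) (C(K) = (34 + K)*(2*K) = 2*K*(34 + K))
3248/O + B(-65)/C(1) = 3248/2490 + 21/((2*1*(34 + 1))) = 3248*(1/2490) + 21/((2*1*35)) = 1624/1245 + 21/70 = 1624/1245 + 21*(1/70) = 1624/1245 + 3/10 = 799/498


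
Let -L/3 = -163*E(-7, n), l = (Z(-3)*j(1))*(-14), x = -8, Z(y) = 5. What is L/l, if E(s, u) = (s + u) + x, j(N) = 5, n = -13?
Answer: 978/25 ≈ 39.120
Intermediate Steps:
E(s, u) = -8 + s + u (E(s, u) = (s + u) - 8 = -8 + s + u)
l = -350 (l = (5*5)*(-14) = 25*(-14) = -350)
L = -13692 (L = -(-489)*(-8 - 7 - 13) = -(-489)*(-28) = -3*4564 = -13692)
L/l = -13692/(-350) = -13692*(-1/350) = 978/25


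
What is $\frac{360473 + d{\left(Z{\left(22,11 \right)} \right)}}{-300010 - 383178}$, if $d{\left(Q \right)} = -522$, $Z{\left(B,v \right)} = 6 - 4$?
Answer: $- \frac{359951}{683188} \approx -0.52687$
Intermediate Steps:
$Z{\left(B,v \right)} = 2$ ($Z{\left(B,v \right)} = 6 - 4 = 2$)
$\frac{360473 + d{\left(Z{\left(22,11 \right)} \right)}}{-300010 - 383178} = \frac{360473 - 522}{-300010 - 383178} = \frac{359951}{-683188} = 359951 \left(- \frac{1}{683188}\right) = - \frac{359951}{683188}$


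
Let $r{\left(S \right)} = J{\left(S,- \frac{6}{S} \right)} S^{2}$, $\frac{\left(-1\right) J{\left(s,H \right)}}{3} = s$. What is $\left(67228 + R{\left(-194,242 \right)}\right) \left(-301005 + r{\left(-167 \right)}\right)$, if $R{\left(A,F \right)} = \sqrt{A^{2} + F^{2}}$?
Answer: $919099803552 + 136713840 \sqrt{962} \approx 9.2334 \cdot 10^{11}$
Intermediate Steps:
$J{\left(s,H \right)} = - 3 s$
$r{\left(S \right)} = - 3 S^{3}$ ($r{\left(S \right)} = - 3 S S^{2} = - 3 S^{3}$)
$\left(67228 + R{\left(-194,242 \right)}\right) \left(-301005 + r{\left(-167 \right)}\right) = \left(67228 + \sqrt{\left(-194\right)^{2} + 242^{2}}\right) \left(-301005 - 3 \left(-167\right)^{3}\right) = \left(67228 + \sqrt{37636 + 58564}\right) \left(-301005 - -13972389\right) = \left(67228 + \sqrt{96200}\right) \left(-301005 + 13972389\right) = \left(67228 + 10 \sqrt{962}\right) 13671384 = 919099803552 + 136713840 \sqrt{962}$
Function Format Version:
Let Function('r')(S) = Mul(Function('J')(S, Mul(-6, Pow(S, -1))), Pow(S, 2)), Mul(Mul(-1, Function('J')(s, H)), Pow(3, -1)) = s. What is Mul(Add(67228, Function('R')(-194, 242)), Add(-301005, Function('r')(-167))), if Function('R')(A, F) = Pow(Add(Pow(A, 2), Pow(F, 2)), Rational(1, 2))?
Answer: Add(919099803552, Mul(136713840, Pow(962, Rational(1, 2)))) ≈ 9.2334e+11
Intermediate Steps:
Function('J')(s, H) = Mul(-3, s)
Function('r')(S) = Mul(-3, Pow(S, 3)) (Function('r')(S) = Mul(Mul(-3, S), Pow(S, 2)) = Mul(-3, Pow(S, 3)))
Mul(Add(67228, Function('R')(-194, 242)), Add(-301005, Function('r')(-167))) = Mul(Add(67228, Pow(Add(Pow(-194, 2), Pow(242, 2)), Rational(1, 2))), Add(-301005, Mul(-3, Pow(-167, 3)))) = Mul(Add(67228, Pow(Add(37636, 58564), Rational(1, 2))), Add(-301005, Mul(-3, -4657463))) = Mul(Add(67228, Pow(96200, Rational(1, 2))), Add(-301005, 13972389)) = Mul(Add(67228, Mul(10, Pow(962, Rational(1, 2)))), 13671384) = Add(919099803552, Mul(136713840, Pow(962, Rational(1, 2))))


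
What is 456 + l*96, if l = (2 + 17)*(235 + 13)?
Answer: 452808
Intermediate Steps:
l = 4712 (l = 19*248 = 4712)
456 + l*96 = 456 + 4712*96 = 456 + 452352 = 452808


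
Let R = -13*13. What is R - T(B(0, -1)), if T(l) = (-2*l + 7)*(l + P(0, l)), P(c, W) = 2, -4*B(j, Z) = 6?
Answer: -174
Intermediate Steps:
B(j, Z) = -3/2 (B(j, Z) = -¼*6 = -3/2)
T(l) = (2 + l)*(7 - 2*l) (T(l) = (-2*l + 7)*(l + 2) = (7 - 2*l)*(2 + l) = (2 + l)*(7 - 2*l))
R = -169
R - T(B(0, -1)) = -169 - (14 - 2*(-3/2)² + 3*(-3/2)) = -169 - (14 - 2*9/4 - 9/2) = -169 - (14 - 9/2 - 9/2) = -169 - 1*5 = -169 - 5 = -174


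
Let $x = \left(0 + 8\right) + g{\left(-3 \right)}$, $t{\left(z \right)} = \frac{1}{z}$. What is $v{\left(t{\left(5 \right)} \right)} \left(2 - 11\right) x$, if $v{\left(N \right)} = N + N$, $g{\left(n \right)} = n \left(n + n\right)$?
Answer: $- \frac{468}{5} \approx -93.6$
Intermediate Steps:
$g{\left(n \right)} = 2 n^{2}$ ($g{\left(n \right)} = n 2 n = 2 n^{2}$)
$v{\left(N \right)} = 2 N$
$x = 26$ ($x = \left(0 + 8\right) + 2 \left(-3\right)^{2} = 8 + 2 \cdot 9 = 8 + 18 = 26$)
$v{\left(t{\left(5 \right)} \right)} \left(2 - 11\right) x = \frac{2}{5} \left(2 - 11\right) 26 = 2 \cdot \frac{1}{5} \left(2 - 11\right) 26 = \frac{2}{5} \left(-9\right) 26 = \left(- \frac{18}{5}\right) 26 = - \frac{468}{5}$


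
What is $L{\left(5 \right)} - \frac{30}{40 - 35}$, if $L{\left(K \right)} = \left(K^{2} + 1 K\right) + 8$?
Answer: $32$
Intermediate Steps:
$L{\left(K \right)} = 8 + K + K^{2}$ ($L{\left(K \right)} = \left(K^{2} + K\right) + 8 = \left(K + K^{2}\right) + 8 = 8 + K + K^{2}$)
$L{\left(5 \right)} - \frac{30}{40 - 35} = \left(8 + 5 + 5^{2}\right) - \frac{30}{40 - 35} = \left(8 + 5 + 25\right) - \frac{30}{5} = 38 - 6 = 32$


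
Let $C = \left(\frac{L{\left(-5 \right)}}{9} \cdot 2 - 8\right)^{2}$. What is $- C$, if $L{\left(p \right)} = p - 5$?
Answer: $- \frac{8464}{81} \approx -104.49$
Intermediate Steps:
$L{\left(p \right)} = -5 + p$
$C = \frac{8464}{81}$ ($C = \left(\frac{-5 - 5}{9} \cdot 2 - 8\right)^{2} = \left(\left(-10\right) \frac{1}{9} \cdot 2 - 8\right)^{2} = \left(\left(- \frac{10}{9}\right) 2 - 8\right)^{2} = \left(- \frac{20}{9} - 8\right)^{2} = \left(- \frac{92}{9}\right)^{2} = \frac{8464}{81} \approx 104.49$)
$- C = \left(-1\right) \frac{8464}{81} = - \frac{8464}{81}$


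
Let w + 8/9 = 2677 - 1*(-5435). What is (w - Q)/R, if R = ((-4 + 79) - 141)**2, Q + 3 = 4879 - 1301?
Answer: 40825/39204 ≈ 1.0413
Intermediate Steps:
w = 73000/9 (w = -8/9 + (2677 - 1*(-5435)) = -8/9 + (2677 + 5435) = -8/9 + 8112 = 73000/9 ≈ 8111.1)
Q = 3575 (Q = -3 + (4879 - 1301) = -3 + 3578 = 3575)
R = 4356 (R = (75 - 141)**2 = (-66)**2 = 4356)
(w - Q)/R = (73000/9 - 1*3575)/4356 = (73000/9 - 3575)*(1/4356) = (40825/9)*(1/4356) = 40825/39204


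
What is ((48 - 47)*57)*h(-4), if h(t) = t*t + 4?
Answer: 1140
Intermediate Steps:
h(t) = 4 + t² (h(t) = t² + 4 = 4 + t²)
((48 - 47)*57)*h(-4) = ((48 - 47)*57)*(4 + (-4)²) = (1*57)*(4 + 16) = 57*20 = 1140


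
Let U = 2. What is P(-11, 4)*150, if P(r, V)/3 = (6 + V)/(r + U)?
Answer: -500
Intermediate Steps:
P(r, V) = 3*(6 + V)/(2 + r) (P(r, V) = 3*((6 + V)/(r + 2)) = 3*((6 + V)/(2 + r)) = 3*(6 + V)/(2 + r))
P(-11, 4)*150 = (3*(6 + 4)/(2 - 11))*150 = (3*10/(-9))*150 = (3*(-⅑)*10)*150 = -10/3*150 = -500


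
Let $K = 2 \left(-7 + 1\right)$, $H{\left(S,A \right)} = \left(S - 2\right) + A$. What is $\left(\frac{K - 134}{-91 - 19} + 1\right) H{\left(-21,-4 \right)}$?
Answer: $- \frac{3456}{55} \approx -62.836$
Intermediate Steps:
$H{\left(S,A \right)} = -2 + A + S$ ($H{\left(S,A \right)} = \left(-2 + S\right) + A = -2 + A + S$)
$K = -12$ ($K = 2 \left(-6\right) = -12$)
$\left(\frac{K - 134}{-91 - 19} + 1\right) H{\left(-21,-4 \right)} = \left(\frac{-12 - 134}{-91 - 19} + 1\right) \left(-2 - 4 - 21\right) = \left(- \frac{146}{-110} + 1\right) \left(-27\right) = \left(\left(-146\right) \left(- \frac{1}{110}\right) + 1\right) \left(-27\right) = \left(\frac{73}{55} + 1\right) \left(-27\right) = \frac{128}{55} \left(-27\right) = - \frac{3456}{55}$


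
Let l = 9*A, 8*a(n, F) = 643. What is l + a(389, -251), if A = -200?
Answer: -13757/8 ≈ -1719.6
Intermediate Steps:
a(n, F) = 643/8 (a(n, F) = (⅛)*643 = 643/8)
l = -1800 (l = 9*(-200) = -1800)
l + a(389, -251) = -1800 + 643/8 = -13757/8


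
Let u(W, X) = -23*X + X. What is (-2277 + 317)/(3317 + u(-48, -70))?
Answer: -1960/4857 ≈ -0.40354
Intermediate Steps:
u(W, X) = -22*X
(-2277 + 317)/(3317 + u(-48, -70)) = (-2277 + 317)/(3317 - 22*(-70)) = -1960/(3317 + 1540) = -1960/4857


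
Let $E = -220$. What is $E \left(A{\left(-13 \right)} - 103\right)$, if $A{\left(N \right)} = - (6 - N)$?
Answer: $26840$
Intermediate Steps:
$A{\left(N \right)} = -6 + N$
$E \left(A{\left(-13 \right)} - 103\right) = - 220 \left(\left(-6 - 13\right) - 103\right) = - 220 \left(-19 - 103\right) = \left(-220\right) \left(-122\right) = 26840$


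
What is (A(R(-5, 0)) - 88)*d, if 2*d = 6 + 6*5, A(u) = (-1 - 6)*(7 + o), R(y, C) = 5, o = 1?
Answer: -2592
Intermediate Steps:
A(u) = -56 (A(u) = (-1 - 6)*(7 + 1) = -7*8 = -56)
d = 18 (d = (6 + 6*5)/2 = (6 + 30)/2 = (½)*36 = 18)
(A(R(-5, 0)) - 88)*d = (-56 - 88)*18 = -144*18 = -2592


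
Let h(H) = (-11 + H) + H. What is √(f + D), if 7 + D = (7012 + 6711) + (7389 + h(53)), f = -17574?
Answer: 7*√74 ≈ 60.216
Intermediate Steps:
h(H) = -11 + 2*H
D = 21200 (D = -7 + ((7012 + 6711) + (7389 + (-11 + 2*53))) = -7 + (13723 + (7389 + (-11 + 106))) = -7 + (13723 + (7389 + 95)) = -7 + (13723 + 7484) = -7 + 21207 = 21200)
√(f + D) = √(-17574 + 21200) = √3626 = 7*√74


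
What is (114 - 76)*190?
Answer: 7220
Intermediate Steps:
(114 - 76)*190 = 38*190 = 7220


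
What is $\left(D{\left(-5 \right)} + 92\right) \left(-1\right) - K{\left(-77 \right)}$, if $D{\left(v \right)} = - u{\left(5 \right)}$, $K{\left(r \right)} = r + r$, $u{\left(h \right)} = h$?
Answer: $67$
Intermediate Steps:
$K{\left(r \right)} = 2 r$
$D{\left(v \right)} = -5$ ($D{\left(v \right)} = \left(-1\right) 5 = -5$)
$\left(D{\left(-5 \right)} + 92\right) \left(-1\right) - K{\left(-77 \right)} = \left(-5 + 92\right) \left(-1\right) - 2 \left(-77\right) = 87 \left(-1\right) - -154 = -87 + 154 = 67$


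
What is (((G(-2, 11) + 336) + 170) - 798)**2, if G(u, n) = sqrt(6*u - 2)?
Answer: (292 - I*sqrt(14))**2 ≈ 85250.0 - 2185.1*I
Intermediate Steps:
G(u, n) = sqrt(-2 + 6*u)
(((G(-2, 11) + 336) + 170) - 798)**2 = (((sqrt(-2 + 6*(-2)) + 336) + 170) - 798)**2 = (((sqrt(-2 - 12) + 336) + 170) - 798)**2 = (((sqrt(-14) + 336) + 170) - 798)**2 = (((I*sqrt(14) + 336) + 170) - 798)**2 = (((336 + I*sqrt(14)) + 170) - 798)**2 = ((506 + I*sqrt(14)) - 798)**2 = (-292 + I*sqrt(14))**2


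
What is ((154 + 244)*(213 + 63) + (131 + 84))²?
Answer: 12113863969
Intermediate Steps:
((154 + 244)*(213 + 63) + (131 + 84))² = (398*276 + 215)² = (109848 + 215)² = 110063² = 12113863969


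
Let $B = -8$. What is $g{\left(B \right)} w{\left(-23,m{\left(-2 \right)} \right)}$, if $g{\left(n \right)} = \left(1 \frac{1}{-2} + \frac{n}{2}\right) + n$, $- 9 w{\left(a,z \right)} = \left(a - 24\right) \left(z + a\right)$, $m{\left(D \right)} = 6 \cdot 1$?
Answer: $\frac{19975}{18} \approx 1109.7$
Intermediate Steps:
$m{\left(D \right)} = 6$
$w{\left(a,z \right)} = - \frac{\left(-24 + a\right) \left(a + z\right)}{9}$ ($w{\left(a,z \right)} = - \frac{\left(a - 24\right) \left(z + a\right)}{9} = - \frac{\left(-24 + a\right) \left(a + z\right)}{9}$)
$g{\left(n \right)} = - \frac{1}{2} + \frac{3 n}{2}$ ($g{\left(n \right)} = \left(1 \left(- \frac{1}{2}\right) + n \frac{1}{2}\right) + n = \left(- \frac{1}{2} + \frac{n}{2}\right) + n = - \frac{1}{2} + \frac{3 n}{2}$)
$g{\left(B \right)} w{\left(-23,m{\left(-2 \right)} \right)} = \left(- \frac{1}{2} + \frac{3}{2} \left(-8\right)\right) \left(- \frac{\left(-23\right)^{2}}{9} + \frac{8}{3} \left(-23\right) + \frac{8}{3} \cdot 6 - \left(- \frac{23}{9}\right) 6\right) = \left(- \frac{1}{2} - 12\right) \left(\left(- \frac{1}{9}\right) 529 - \frac{184}{3} + 16 + \frac{46}{3}\right) = - \frac{25 \left(- \frac{529}{9} - \frac{184}{3} + 16 + \frac{46}{3}\right)}{2} = \left(- \frac{25}{2}\right) \left(- \frac{799}{9}\right) = \frac{19975}{18}$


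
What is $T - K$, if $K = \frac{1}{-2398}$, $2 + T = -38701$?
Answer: $- \frac{92809793}{2398} \approx -38703.0$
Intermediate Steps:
$T = -38703$ ($T = -2 - 38701 = -38703$)
$K = - \frac{1}{2398} \approx -0.00041701$
$T - K = -38703 - - \frac{1}{2398} = -38703 + \frac{1}{2398} = - \frac{92809793}{2398}$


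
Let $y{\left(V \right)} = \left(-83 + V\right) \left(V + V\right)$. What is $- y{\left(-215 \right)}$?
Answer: $-128140$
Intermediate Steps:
$y{\left(V \right)} = 2 V \left(-83 + V\right)$ ($y{\left(V \right)} = \left(-83 + V\right) 2 V = 2 V \left(-83 + V\right)$)
$- y{\left(-215 \right)} = - 2 \left(-215\right) \left(-83 - 215\right) = - 2 \left(-215\right) \left(-298\right) = \left(-1\right) 128140 = -128140$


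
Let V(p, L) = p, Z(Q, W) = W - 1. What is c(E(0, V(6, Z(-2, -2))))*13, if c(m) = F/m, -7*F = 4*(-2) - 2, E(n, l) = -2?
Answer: -65/7 ≈ -9.2857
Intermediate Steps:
Z(Q, W) = -1 + W
F = 10/7 (F = -(4*(-2) - 2)/7 = -(-8 - 2)/7 = -⅐*(-10) = 10/7 ≈ 1.4286)
c(m) = 10/(7*m)
c(E(0, V(6, Z(-2, -2))))*13 = ((10/7)/(-2))*13 = ((10/7)*(-½))*13 = -5/7*13 = -65/7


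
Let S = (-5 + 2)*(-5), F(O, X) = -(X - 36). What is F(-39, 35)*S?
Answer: 15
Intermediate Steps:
F(O, X) = 36 - X (F(O, X) = -(-36 + X) = 36 - X)
S = 15 (S = -3*(-5) = 15)
F(-39, 35)*S = (36 - 1*35)*15 = (36 - 35)*15 = 1*15 = 15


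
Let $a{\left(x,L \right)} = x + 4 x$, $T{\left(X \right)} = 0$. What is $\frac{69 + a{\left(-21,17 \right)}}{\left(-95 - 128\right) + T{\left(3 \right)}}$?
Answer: $\frac{36}{223} \approx 0.16143$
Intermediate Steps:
$a{\left(x,L \right)} = 5 x$
$\frac{69 + a{\left(-21,17 \right)}}{\left(-95 - 128\right) + T{\left(3 \right)}} = \frac{69 + 5 \left(-21\right)}{\left(-95 - 128\right) + 0} = \frac{69 - 105}{-223 + 0} = - \frac{36}{-223} = \left(-36\right) \left(- \frac{1}{223}\right) = \frac{36}{223}$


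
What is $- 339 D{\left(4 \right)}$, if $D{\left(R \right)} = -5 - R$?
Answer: $3051$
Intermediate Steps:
$- 339 D{\left(4 \right)} = - 339 \left(-5 - 4\right) = \left(-339\right) \left(-9\right) = 3051$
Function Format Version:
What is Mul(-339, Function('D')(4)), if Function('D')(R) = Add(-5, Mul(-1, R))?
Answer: 3051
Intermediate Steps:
Mul(-339, Function('D')(4)) = Mul(-339, Add(-5, Mul(-1, 4))) = Mul(-339, Add(-5, -4)) = Mul(-339, -9) = 3051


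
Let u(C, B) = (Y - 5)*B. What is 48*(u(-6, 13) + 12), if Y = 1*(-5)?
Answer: -5664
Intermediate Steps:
Y = -5
u(C, B) = -10*B (u(C, B) = (-5 - 5)*B = -10*B)
48*(u(-6, 13) + 12) = 48*(-10*13 + 12) = 48*(-130 + 12) = 48*(-118) = -5664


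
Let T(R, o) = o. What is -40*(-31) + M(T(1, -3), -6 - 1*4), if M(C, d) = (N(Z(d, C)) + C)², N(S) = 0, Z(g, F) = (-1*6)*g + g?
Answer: 1249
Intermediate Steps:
Z(g, F) = -5*g (Z(g, F) = -6*g + g = -5*g)
M(C, d) = C² (M(C, d) = (0 + C)² = C²)
-40*(-31) + M(T(1, -3), -6 - 1*4) = -40*(-31) + (-3)² = 1240 + 9 = 1249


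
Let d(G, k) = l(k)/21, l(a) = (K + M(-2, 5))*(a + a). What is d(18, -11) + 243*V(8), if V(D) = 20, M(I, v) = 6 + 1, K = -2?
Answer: 101950/21 ≈ 4854.8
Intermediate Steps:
M(I, v) = 7
l(a) = 10*a (l(a) = (-2 + 7)*(a + a) = 5*(2*a) = 10*a)
d(G, k) = 10*k/21 (d(G, k) = (10*k)/21 = (10*k)*(1/21) = 10*k/21)
d(18, -11) + 243*V(8) = (10/21)*(-11) + 243*20 = -110/21 + 4860 = 101950/21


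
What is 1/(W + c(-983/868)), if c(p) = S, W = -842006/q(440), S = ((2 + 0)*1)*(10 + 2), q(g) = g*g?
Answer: 8800/172927 ≈ 0.050889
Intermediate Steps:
q(g) = g²
S = 24 (S = (2*1)*12 = 2*12 = 24)
W = -38273/8800 (W = -842006/(440²) = -842006/193600 = -842006*1/193600 = -38273/8800 ≈ -4.3492)
c(p) = 24
1/(W + c(-983/868)) = 1/(-38273/8800 + 24) = 1/(172927/8800) = 8800/172927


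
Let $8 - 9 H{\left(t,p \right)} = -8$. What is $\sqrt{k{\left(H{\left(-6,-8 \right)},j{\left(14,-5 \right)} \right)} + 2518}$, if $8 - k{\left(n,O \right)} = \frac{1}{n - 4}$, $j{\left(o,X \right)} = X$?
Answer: $\frac{\sqrt{252645}}{10} \approx 50.264$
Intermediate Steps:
$H{\left(t,p \right)} = \frac{16}{9}$ ($H{\left(t,p \right)} = \frac{8}{9} - - \frac{8}{9} = \frac{8}{9} + \frac{8}{9} = \frac{16}{9}$)
$k{\left(n,O \right)} = 8 - \frac{1}{-4 + n}$ ($k{\left(n,O \right)} = 8 - \frac{1}{n - 4} = 8 - \frac{1}{-4 + n}$)
$\sqrt{k{\left(H{\left(-6,-8 \right)},j{\left(14,-5 \right)} \right)} + 2518} = \sqrt{\frac{-33 + 8 \cdot \frac{16}{9}}{-4 + \frac{16}{9}} + 2518} = \sqrt{\frac{-33 + \frac{128}{9}}{- \frac{20}{9}} + 2518} = \sqrt{\left(- \frac{9}{20}\right) \left(- \frac{169}{9}\right) + 2518} = \sqrt{\frac{169}{20} + 2518} = \sqrt{\frac{50529}{20}} = \frac{\sqrt{252645}}{10}$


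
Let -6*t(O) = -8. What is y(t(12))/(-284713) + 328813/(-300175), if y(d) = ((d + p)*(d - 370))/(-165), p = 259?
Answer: -2532382371473/2307520568925 ≈ -1.0974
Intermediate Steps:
t(O) = 4/3 (t(O) = -⅙*(-8) = 4/3)
y(d) = -(-370 + d)*(259 + d)/165 (y(d) = ((d + 259)*(d - 370))/(-165) = ((259 + d)*(-370 + d))*(-1/165) = ((-370 + d)*(259 + d))*(-1/165) = -(-370 + d)*(259 + d)/165)
y(t(12))/(-284713) + 328813/(-300175) = (19166/33 - (4/3)²/165 + (37/55)*(4/3))/(-284713) + 328813/(-300175) = (19166/33 - 1/165*16/9 + 148/165)*(-1/284713) + 328813*(-1/300175) = (19166/33 - 16/1485 + 148/165)*(-1/284713) - 328813/300175 = (78526/135)*(-1/284713) - 328813/300175 = -78526/38436255 - 328813/300175 = -2532382371473/2307520568925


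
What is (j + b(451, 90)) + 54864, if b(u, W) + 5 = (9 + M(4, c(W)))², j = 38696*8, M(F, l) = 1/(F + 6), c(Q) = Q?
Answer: 36450981/100 ≈ 3.6451e+5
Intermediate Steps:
M(F, l) = 1/(6 + F)
j = 309568
b(u, W) = 7781/100 (b(u, W) = -5 + (9 + 1/(6 + 4))² = -5 + (9 + 1/10)² = -5 + (9 + ⅒)² = -5 + (91/10)² = -5 + 8281/100 = 7781/100)
(j + b(451, 90)) + 54864 = (309568 + 7781/100) + 54864 = 30964581/100 + 54864 = 36450981/100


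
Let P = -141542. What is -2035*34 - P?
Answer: 72352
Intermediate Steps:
-2035*34 - P = -2035*34 - 1*(-141542) = -69190 + 141542 = 72352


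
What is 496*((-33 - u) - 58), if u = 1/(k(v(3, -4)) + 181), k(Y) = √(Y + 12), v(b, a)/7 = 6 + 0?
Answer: -1476352928/32707 + 1488*√6/32707 ≈ -45139.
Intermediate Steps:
v(b, a) = 42 (v(b, a) = 7*(6 + 0) = 7*6 = 42)
k(Y) = √(12 + Y)
u = 1/(181 + 3*√6) (u = 1/(√(12 + 42) + 181) = 1/(√54 + 181) = 1/(3*√6 + 181) = 1/(181 + 3*√6) ≈ 0.0053093)
496*((-33 - u) - 58) = 496*((-33 - (181/32707 - 3*√6/32707)) - 58) = 496*((-33 + (-181/32707 + 3*√6/32707)) - 58) = 496*((-1079512/32707 + 3*√6/32707) - 58) = 496*(-2976518/32707 + 3*√6/32707) = -1476352928/32707 + 1488*√6/32707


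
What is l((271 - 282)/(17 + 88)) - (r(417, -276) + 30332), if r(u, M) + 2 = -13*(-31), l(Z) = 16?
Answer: -30717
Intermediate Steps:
r(u, M) = 401 (r(u, M) = -2 - 13*(-31) = -2 + 403 = 401)
l((271 - 282)/(17 + 88)) - (r(417, -276) + 30332) = 16 - (401 + 30332) = 16 - 1*30733 = 16 - 30733 = -30717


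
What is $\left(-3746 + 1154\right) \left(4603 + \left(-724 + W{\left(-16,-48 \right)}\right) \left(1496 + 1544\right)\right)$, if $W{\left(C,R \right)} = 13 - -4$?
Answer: $5559002784$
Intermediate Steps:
$W{\left(C,R \right)} = 17$ ($W{\left(C,R \right)} = 13 + 4 = 17$)
$\left(-3746 + 1154\right) \left(4603 + \left(-724 + W{\left(-16,-48 \right)}\right) \left(1496 + 1544\right)\right) = \left(-3746 + 1154\right) \left(4603 + \left(-724 + 17\right) \left(1496 + 1544\right)\right) = - 2592 \left(4603 - 2149280\right) = \left(-2592\right) \left(-2144677\right) = 5559002784$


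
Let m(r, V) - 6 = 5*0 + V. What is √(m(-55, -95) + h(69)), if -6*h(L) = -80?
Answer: I*√681/3 ≈ 8.6987*I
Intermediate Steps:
h(L) = 40/3 (h(L) = -⅙*(-80) = 40/3)
m(r, V) = 6 + V (m(r, V) = 6 + (5*0 + V) = 6 + (0 + V) = 6 + V)
√(m(-55, -95) + h(69)) = √((6 - 95) + 40/3) = √(-89 + 40/3) = √(-227/3) = I*√681/3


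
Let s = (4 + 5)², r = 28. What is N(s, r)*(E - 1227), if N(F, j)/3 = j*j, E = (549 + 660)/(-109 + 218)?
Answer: -311719968/109 ≈ -2.8598e+6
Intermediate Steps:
s = 81 (s = 9² = 81)
E = 1209/109 ≈ 11.092
N(F, j) = 3*j² (N(F, j) = 3*(j*j) = 3*j²)
N(s, r)*(E - 1227) = (3*28²)*(1209/109 - 1227) = (3*784)*(-132534/109) = 2352*(-132534/109) = -311719968/109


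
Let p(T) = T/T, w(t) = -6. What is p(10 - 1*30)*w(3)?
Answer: -6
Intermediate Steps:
p(T) = 1
p(10 - 1*30)*w(3) = 1*(-6) = -6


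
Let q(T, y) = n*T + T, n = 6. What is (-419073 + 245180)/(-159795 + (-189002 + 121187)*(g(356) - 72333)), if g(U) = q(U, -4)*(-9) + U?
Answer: -173893/6401915280 ≈ -2.7163e-5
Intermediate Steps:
q(T, y) = 7*T (q(T, y) = 6*T + T = 7*T)
g(U) = -62*U (g(U) = (7*U)*(-9) + U = -63*U + U = -62*U)
(-419073 + 245180)/(-159795 + (-189002 + 121187)*(g(356) - 72333)) = (-419073 + 245180)/(-159795 + (-189002 + 121187)*(-62*356 - 72333)) = -173893/(-159795 - 67815*(-22072 - 72333)) = -173893/(-159795 - 67815*(-94405)) = -173893/(-159795 + 6402075075) = -173893/6401915280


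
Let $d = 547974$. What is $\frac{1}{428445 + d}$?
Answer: $\frac{1}{976419} \approx 1.0242 \cdot 10^{-6}$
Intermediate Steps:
$\frac{1}{428445 + d} = \frac{1}{428445 + 547974} = \frac{1}{976419}$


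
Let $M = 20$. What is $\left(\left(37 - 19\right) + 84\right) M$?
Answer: $2040$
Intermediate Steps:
$\left(\left(37 - 19\right) + 84\right) M = \left(\left(37 - 19\right) + 84\right) 20 = \left(18 + 84\right) 20 = 102 \cdot 20 = 2040$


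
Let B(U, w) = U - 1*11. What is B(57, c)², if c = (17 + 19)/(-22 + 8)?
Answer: 2116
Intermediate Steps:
c = -18/7 (c = 36/(-14) = 36*(-1/14) = -18/7 ≈ -2.5714)
B(U, w) = -11 + U (B(U, w) = U - 11 = -11 + U)
B(57, c)² = (-11 + 57)² = 46² = 2116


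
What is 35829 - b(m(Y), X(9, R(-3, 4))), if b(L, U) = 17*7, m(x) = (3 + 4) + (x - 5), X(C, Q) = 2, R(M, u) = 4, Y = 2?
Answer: 35710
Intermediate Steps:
m(x) = 2 + x (m(x) = 7 + (-5 + x) = 2 + x)
b(L, U) = 119
35829 - b(m(Y), X(9, R(-3, 4))) = 35829 - 1*119 = 35829 - 119 = 35710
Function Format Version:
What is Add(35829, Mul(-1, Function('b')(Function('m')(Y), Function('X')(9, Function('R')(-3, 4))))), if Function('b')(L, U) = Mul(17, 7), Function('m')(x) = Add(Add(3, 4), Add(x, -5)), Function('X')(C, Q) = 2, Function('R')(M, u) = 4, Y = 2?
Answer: 35710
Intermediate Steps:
Function('m')(x) = Add(2, x) (Function('m')(x) = Add(7, Add(-5, x)) = Add(2, x))
Function('b')(L, U) = 119
Add(35829, Mul(-1, Function('b')(Function('m')(Y), Function('X')(9, Function('R')(-3, 4))))) = Add(35829, Mul(-1, 119)) = Add(35829, -119) = 35710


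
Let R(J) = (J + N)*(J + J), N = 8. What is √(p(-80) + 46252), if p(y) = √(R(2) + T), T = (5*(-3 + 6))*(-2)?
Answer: √(46252 + √10) ≈ 215.07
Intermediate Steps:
R(J) = 2*J*(8 + J) (R(J) = (J + 8)*(J + J) = (8 + J)*(2*J) = 2*J*(8 + J))
T = -30 (T = (5*3)*(-2) = 15*(-2) = -30)
p(y) = √10 (p(y) = √(2*2*(8 + 2) - 30) = √(2*2*10 - 30) = √(40 - 30) = √10)
√(p(-80) + 46252) = √(√10 + 46252) = √(46252 + √10)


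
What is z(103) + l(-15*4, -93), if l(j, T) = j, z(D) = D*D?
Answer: 10549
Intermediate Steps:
z(D) = D**2
z(103) + l(-15*4, -93) = 103**2 - 15*4 = 10609 - 60 = 10549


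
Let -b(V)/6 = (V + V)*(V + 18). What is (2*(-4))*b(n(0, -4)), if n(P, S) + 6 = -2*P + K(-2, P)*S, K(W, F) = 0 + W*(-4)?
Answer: 72960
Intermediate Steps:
K(W, F) = -4*W (K(W, F) = 0 - 4*W = -4*W)
n(P, S) = -6 - 2*P + 8*S (n(P, S) = -6 + (-2*P + (-4*(-2))*S) = -6 + (-2*P + 8*S) = -6 - 2*P + 8*S)
b(V) = -12*V*(18 + V) (b(V) = -6*(V + V)*(V + 18) = -6*2*V*(18 + V) = -12*V*(18 + V))
(2*(-4))*b(n(0, -4)) = (2*(-4))*(-12*(-6 - 2*0 + 8*(-4))*(18 + (-6 - 2*0 + 8*(-4)))) = -(-96)*(-6 + 0 - 32)*(18 + (-6 + 0 - 32)) = -(-96)*(-38)*(18 - 38) = -(-96)*(-38)*(-20) = -8*(-9120) = 72960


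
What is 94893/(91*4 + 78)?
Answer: 94893/442 ≈ 214.69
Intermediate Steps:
94893/(91*4 + 78) = 94893/(364 + 78) = 94893/442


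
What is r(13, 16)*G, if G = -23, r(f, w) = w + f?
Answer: -667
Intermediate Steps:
r(f, w) = f + w
r(13, 16)*G = (13 + 16)*(-23) = 29*(-23) = -667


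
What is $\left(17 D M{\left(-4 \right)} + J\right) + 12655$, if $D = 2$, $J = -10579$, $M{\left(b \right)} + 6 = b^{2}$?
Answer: $2416$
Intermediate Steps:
$M{\left(b \right)} = -6 + b^{2}$
$\left(17 D M{\left(-4 \right)} + J\right) + 12655 = \left(17 \cdot 2 \left(-6 + \left(-4\right)^{2}\right) - 10579\right) + 12655 = \left(34 \left(-6 + 16\right) - 10579\right) + 12655 = \left(34 \cdot 10 - 10579\right) + 12655 = \left(340 - 10579\right) + 12655 = -10239 + 12655 = 2416$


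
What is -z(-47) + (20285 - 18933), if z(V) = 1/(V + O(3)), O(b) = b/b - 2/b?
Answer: 189283/140 ≈ 1352.0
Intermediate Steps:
O(b) = 1 - 2/b
z(V) = 1/(⅓ + V) (z(V) = 1/(V + (-2 + 3)/3) = 1/(V + (⅓)*1) = 1/(V + ⅓) = 1/(⅓ + V))
-z(-47) + (20285 - 18933) = -3/(1 + 3*(-47)) + (20285 - 18933) = -3/(1 - 141) + 1352 = -3/(-140) + 1352 = -3*(-1)/140 + 1352 = -1*(-3/140) + 1352 = 3/140 + 1352 = 189283/140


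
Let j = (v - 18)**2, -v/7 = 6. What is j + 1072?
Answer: 4672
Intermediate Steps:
v = -42 (v = -7*6 = -42)
j = 3600 (j = (-42 - 18)**2 = (-60)**2 = 3600)
j + 1072 = 3600 + 1072 = 4672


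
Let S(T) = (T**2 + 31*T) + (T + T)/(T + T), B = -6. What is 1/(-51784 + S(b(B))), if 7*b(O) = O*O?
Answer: -49/2528259 ≈ -1.9381e-5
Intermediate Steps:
b(O) = O**2/7 (b(O) = (O*O)/7 = O**2/7)
S(T) = 1 + T**2 + 31*T (S(T) = (T**2 + 31*T) + (2*T)/((2*T)) = (T**2 + 31*T) + (2*T)*(1/(2*T)) = (T**2 + 31*T) + 1 = 1 + T**2 + 31*T)
1/(-51784 + S(b(B))) = 1/(-51784 + (1 + ((1/7)*(-6)**2)**2 + 31*((1/7)*(-6)**2))) = 1/(-51784 + (1 + ((1/7)*36)**2 + 31*((1/7)*36))) = 1/(-51784 + (1 + (36/7)**2 + 31*(36/7))) = 1/(-51784 + (1 + 1296/49 + 1116/7)) = 1/(-51784 + 9157/49) = 1/(-2528259/49) = -49/2528259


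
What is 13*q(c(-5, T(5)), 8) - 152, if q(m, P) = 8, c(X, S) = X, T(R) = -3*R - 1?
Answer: -48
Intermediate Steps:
T(R) = -1 - 3*R
13*q(c(-5, T(5)), 8) - 152 = 13*8 - 152 = 104 - 152 = -48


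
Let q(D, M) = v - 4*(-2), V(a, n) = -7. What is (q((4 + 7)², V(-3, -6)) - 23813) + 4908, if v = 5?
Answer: -18892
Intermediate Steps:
q(D, M) = 13 (q(D, M) = 5 - 4*(-2) = 5 + 8 = 13)
(q((4 + 7)², V(-3, -6)) - 23813) + 4908 = (13 - 23813) + 4908 = -23800 + 4908 = -18892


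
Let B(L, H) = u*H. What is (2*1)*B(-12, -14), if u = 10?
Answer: -280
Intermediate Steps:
B(L, H) = 10*H
(2*1)*B(-12, -14) = (2*1)*(10*(-14)) = 2*(-140) = -280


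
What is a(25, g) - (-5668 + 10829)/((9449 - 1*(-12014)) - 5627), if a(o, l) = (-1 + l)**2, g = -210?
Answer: 705029395/15836 ≈ 44521.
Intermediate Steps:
a(25, g) - (-5668 + 10829)/((9449 - 1*(-12014)) - 5627) = (-1 - 210)**2 - (-5668 + 10829)/((9449 - 1*(-12014)) - 5627) = (-211)**2 - 5161/((9449 + 12014) - 5627) = 44521 - 5161/(21463 - 5627) = 44521 - 5161/15836 = 705029395/15836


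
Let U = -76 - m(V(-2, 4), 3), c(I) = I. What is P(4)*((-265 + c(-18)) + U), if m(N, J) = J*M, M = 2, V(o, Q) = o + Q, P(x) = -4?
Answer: 1460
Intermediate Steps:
V(o, Q) = Q + o
m(N, J) = 2*J (m(N, J) = J*2 = 2*J)
U = -82 (U = -76 - 2*3 = -76 - 1*6 = -76 - 6 = -82)
P(4)*((-265 + c(-18)) + U) = -4*((-265 - 18) - 82) = -4*(-283 - 82) = -4*(-365) = 1460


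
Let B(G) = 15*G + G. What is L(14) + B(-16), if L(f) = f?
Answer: -242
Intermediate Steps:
B(G) = 16*G
L(14) + B(-16) = 14 + 16*(-16) = 14 - 256 = -242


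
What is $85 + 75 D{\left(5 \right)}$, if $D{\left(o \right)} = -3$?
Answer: $-140$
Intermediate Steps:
$85 + 75 D{\left(5 \right)} = 85 + 75 \left(-3\right) = 85 - 225 = -140$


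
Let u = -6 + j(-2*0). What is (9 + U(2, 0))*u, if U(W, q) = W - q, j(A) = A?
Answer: -66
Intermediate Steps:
u = -6 (u = -6 - 2*0 = -6 + 0 = -6)
(9 + U(2, 0))*u = (9 + (2 - 1*0))*(-6) = (9 + (2 + 0))*(-6) = (9 + 2)*(-6) = 11*(-6) = -66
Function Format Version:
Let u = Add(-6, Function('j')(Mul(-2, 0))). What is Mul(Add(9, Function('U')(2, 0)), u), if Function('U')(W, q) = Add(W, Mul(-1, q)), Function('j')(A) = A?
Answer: -66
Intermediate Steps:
u = -6 (u = Add(-6, Mul(-2, 0)) = Add(-6, 0) = -6)
Mul(Add(9, Function('U')(2, 0)), u) = Mul(Add(9, Add(2, Mul(-1, 0))), -6) = Mul(Add(9, Add(2, 0)), -6) = Mul(Add(9, 2), -6) = Mul(11, -6) = -66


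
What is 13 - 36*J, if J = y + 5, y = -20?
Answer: 553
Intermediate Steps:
J = -15 (J = -20 + 5 = -15)
13 - 36*J = 13 - 36*(-15) = 13 + 540 = 553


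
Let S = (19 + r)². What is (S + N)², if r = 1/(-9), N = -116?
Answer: 380406016/6561 ≈ 57980.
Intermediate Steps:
r = -⅑ ≈ -0.11111
S = 28900/81 (S = (19 - ⅑)² = (170/9)² = 28900/81 ≈ 356.79)
(S + N)² = (28900/81 - 116)² = (19504/81)² = 380406016/6561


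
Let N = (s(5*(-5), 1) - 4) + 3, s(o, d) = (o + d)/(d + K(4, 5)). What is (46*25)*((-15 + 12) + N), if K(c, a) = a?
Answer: -9200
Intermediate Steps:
s(o, d) = (d + o)/(5 + d) (s(o, d) = (o + d)/(d + 5) = (d + o)/(5 + d))
N = -5 (N = ((1 + 5*(-5))/(5 + 1) - 4) + 3 = ((1 - 25)/6 - 4) + 3 = ((1/6)*(-24) - 4) + 3 = (-4 - 4) + 3 = -8 + 3 = -5)
(46*25)*((-15 + 12) + N) = (46*25)*((-15 + 12) - 5) = 1150*(-3 - 5) = 1150*(-8) = -9200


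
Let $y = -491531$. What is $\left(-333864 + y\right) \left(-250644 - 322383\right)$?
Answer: $472973620665$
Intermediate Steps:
$\left(-333864 + y\right) \left(-250644 - 322383\right) = \left(-333864 - 491531\right) \left(-250644 - 322383\right) = \left(-825395\right) \left(-573027\right) = 472973620665$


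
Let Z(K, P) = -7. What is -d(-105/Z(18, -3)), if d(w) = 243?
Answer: -243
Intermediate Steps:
-d(-105/Z(18, -3)) = -1*243 = -243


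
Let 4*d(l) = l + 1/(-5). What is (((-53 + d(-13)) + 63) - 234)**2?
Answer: 5166529/100 ≈ 51665.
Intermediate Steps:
d(l) = -1/20 + l/4 (d(l) = (l + 1/(-5))/4 = (l - 1/5*1)/4 = (l - 1/5)/4 = (-1/5 + l)/4 = -1/20 + l/4)
(((-53 + d(-13)) + 63) - 234)**2 = (((-53 + (-1/20 + (1/4)*(-13))) + 63) - 234)**2 = (((-53 + (-1/20 - 13/4)) + 63) - 234)**2 = (((-53 - 33/10) + 63) - 234)**2 = ((-563/10 + 63) - 234)**2 = (67/10 - 234)**2 = (-2273/10)**2 = 5166529/100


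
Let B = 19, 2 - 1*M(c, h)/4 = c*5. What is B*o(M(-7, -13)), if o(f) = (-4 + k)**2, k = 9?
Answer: 475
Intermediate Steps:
M(c, h) = 8 - 20*c (M(c, h) = 8 - 4*c*5 = 8 - 20*c)
o(f) = 25 (o(f) = (-4 + 9)**2 = 5**2 = 25)
B*o(M(-7, -13)) = 19*25 = 475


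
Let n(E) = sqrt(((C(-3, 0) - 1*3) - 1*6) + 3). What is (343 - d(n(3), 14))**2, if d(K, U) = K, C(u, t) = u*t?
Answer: (343 - I*sqrt(6))**2 ≈ 1.1764e+5 - 1680.0*I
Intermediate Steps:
C(u, t) = t*u
n(E) = I*sqrt(6) (n(E) = sqrt(((0*(-3) - 1*3) - 1*6) + 3) = sqrt(((0 - 3) - 6) + 3) = sqrt((-3 - 6) + 3) = sqrt(-9 + 3) = sqrt(-6) = I*sqrt(6))
(343 - d(n(3), 14))**2 = (343 - I*sqrt(6))**2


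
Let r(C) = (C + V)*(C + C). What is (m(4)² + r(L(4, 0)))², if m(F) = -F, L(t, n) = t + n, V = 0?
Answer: 2304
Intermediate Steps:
L(t, n) = n + t
r(C) = 2*C² (r(C) = (C + 0)*(C + C) = C*(2*C) = 2*C²)
(m(4)² + r(L(4, 0)))² = ((-1*4)² + 2*(0 + 4)²)² = ((-4)² + 2*4²)² = (16 + 2*16)² = (16 + 32)² = 48² = 2304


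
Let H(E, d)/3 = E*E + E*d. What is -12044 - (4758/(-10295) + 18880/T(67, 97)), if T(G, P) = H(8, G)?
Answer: -1116865846/92655 ≈ -12054.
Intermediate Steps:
H(E, d) = 3*E**2 + 3*E*d (H(E, d) = 3*(E*E + E*d) = 3*(E**2 + E*d) = 3*E**2 + 3*E*d)
T(G, P) = 192 + 24*G (T(G, P) = 3*8*(8 + G) = 192 + 24*G)
-12044 - (4758/(-10295) + 18880/T(67, 97)) = -12044 - (4758/(-10295) + 18880/(192 + 24*67)) = -12044 - (4758*(-1/10295) + 18880/(192 + 1608)) = -12044 - (-4758/10295 + 18880/1800) = -12044 - (-4758/10295 + 18880*(1/1800)) = -12044 - (-4758/10295 + 472/45) = -12044 - 1*929026/92655 = -12044 - 929026/92655 = -1116865846/92655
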